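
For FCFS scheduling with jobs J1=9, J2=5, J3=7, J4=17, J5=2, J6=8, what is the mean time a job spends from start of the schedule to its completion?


Completion times:
  J1: completes at 9
  J2: completes at 14
  J3: completes at 21
  J4: completes at 38
  J5: completes at 40
  J6: completes at 48
Sum = 170
Average = 170/6
= 28.33


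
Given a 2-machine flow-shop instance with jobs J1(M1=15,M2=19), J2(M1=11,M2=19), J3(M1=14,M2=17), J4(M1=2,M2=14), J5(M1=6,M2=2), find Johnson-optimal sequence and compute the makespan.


Johnson's rule:
Group 1 (M1≤M2, sort by M1): ['J4', 'J2', 'J3', 'J1']
Group 2 (M1>M2, sort desc M2): ['J5']
Sequence: J4 → J2 → J3 → J1 → J5
Makespan calculation:
  J4: M1 done=2, M2 done=16
  J2: M1 done=13, M2 done=35
  J3: M1 done=27, M2 done=52
  J1: M1 done=42, M2 done=71
  J5: M1 done=48, M2 done=73
= Sequence: J4 → J2 → J3 → J1 → J5, Makespan: 73


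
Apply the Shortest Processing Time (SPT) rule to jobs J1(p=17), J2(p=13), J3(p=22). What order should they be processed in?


SPT: sort by shortest processing time
  J2: p=13
  J1: p=17
  J3: p=22
Order: J2 → J1 → J3


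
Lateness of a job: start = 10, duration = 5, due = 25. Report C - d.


Completion = 10 + 5 = 15
Lateness = C - d = 15 - 25
= -10


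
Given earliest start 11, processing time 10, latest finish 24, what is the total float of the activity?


EF = ES + duration = 11 + 10 = 21
LS = LF - duration = 24 - 10 = 14
Total Float = LF - EF = 24 - 21
(or LS - ES = 14 - 11)
= 3


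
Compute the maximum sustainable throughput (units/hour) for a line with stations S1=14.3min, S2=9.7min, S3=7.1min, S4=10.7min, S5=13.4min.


Bottleneck = longest station time
Station times: [14.3, 9.7, 7.1, 10.7, 13.4]
Max = 14.3 min
Rate = 60 / 14.3
= 4.20 units/hour (bottleneck: 14.3min)


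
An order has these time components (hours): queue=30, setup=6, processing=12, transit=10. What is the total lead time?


Lead time = queue + setup + processing + transit
= 30 + 6 + 12 + 10
= 58 hours


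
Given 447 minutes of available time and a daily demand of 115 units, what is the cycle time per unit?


Cycle time = available time / demand
= 447 / 115
= 3.89 min/unit


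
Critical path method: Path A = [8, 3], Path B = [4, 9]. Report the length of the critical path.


Path A: 8 + 3 = 11
Path B: 4 + 9 = 13
Critical path = longest = max(11, 13)
= 13 (Path B)


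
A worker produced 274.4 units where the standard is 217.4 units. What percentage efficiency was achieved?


Efficiency = (actual / standard) × 100
= (274.4 / 217.4) × 100
= 126.2%


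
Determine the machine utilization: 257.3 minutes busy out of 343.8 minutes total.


Utilization = busy / total × 100
= 257.3 / 343.8 × 100
= 74.8%


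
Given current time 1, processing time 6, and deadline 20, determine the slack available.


Slack = due - current_time - processing
= 20 - 1 - 6
= 13


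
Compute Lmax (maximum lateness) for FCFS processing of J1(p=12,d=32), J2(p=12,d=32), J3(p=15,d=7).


Lateness per job (L = C - d):
  J1: C=12, d=32, L=-20
  J2: C=24, d=32, L=-8
  J3: C=39, d=7, L=32
Lmax = max(-20, -8, 32)
= 32


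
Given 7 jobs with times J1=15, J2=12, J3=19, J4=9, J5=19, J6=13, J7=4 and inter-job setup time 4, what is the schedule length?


Makespan = Σ processing + (n-1) × setup
= (15 + 12 + 19 + 9 + 19 + 13 + 4) + (7-1)×4
= 91 + 24
= 115 time units


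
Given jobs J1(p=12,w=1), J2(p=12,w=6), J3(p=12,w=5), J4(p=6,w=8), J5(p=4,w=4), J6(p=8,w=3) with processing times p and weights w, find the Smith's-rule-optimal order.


WSPT (Smith's rule): sort by p/w ascending
  J4: p/w = 6/8 = 0.750
  J5: p/w = 4/4 = 1.000
  J2: p/w = 12/6 = 2.000
  J3: p/w = 12/5 = 2.400
  J6: p/w = 8/3 = 2.667
  J1: p/w = 12/1 = 12.000
Order: J4 → J5 → J2 → J3 → J6 → J1


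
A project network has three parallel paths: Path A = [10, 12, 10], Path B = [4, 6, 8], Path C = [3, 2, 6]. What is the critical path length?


Path A: 10 + 12 + 10 = 32
Path B: 4 + 6 + 8 = 18
Path C: 3 + 2 + 6 = 11
Critical path = longest = max(32, 18, 11)
= 32 (Path A)


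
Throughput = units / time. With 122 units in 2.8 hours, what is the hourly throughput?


Throughput = units / time
= 122 / 2.8
= 43.6 units/hour


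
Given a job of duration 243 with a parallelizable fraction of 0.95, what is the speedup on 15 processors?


Amdahl's law: T_p = T × ((1-p) + p/N)
= 243 × ((1-0.95) + 0.95/15)
= 243 × (0.05 + 0.0633)
= 243 × 0.1133
= 27.54
Speedup = 243/27.54
= 8.82×


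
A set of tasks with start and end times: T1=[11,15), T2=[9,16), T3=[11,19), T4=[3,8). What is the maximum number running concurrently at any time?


Check each time point for overlaps:
  t=11: 3 tasks active (T1, T2, T3)
Max concurrent = 3


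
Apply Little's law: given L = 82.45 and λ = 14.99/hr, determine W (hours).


Little's law: L = λW → W = L / λ
= 82.45 / 14.99
= 5.50 hours


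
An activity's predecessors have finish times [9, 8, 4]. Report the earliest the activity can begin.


ES = max of all predecessor completion times
Predecessors: [9, 8, 4]
ES = max(9, 8, 4)
= 9


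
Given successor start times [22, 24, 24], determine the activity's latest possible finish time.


LF = min of all successor start times
Successors start at: [22, 24, 24]
LF = min(22, 24, 24)
= 22


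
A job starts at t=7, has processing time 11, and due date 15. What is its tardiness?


Completion = start + processing = 7 + 11 = 18
Tardiness = max(0, C - d) = max(0, 18 - 15)
= max(0, 3)
= 3


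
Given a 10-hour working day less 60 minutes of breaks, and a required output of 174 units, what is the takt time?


Available = 10×60 - 60 = 540 min
Takt time = 540 / 174
= 3.10 min/unit


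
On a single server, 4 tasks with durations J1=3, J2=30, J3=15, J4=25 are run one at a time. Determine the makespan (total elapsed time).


Sequential makespan: sum all processing times
= 3 + 30 + 15 + 25
= 73 time units


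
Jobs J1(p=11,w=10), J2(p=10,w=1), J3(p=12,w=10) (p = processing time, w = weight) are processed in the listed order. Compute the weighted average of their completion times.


Completion times:
  J1: C=11, w×C=10×11=110
  J2: C=21, w×C=1×21=21
  J3: C=33, w×C=10×33=330
Sum w×C = 461
Sum w = 21
Weighted avg = 461/21
= 21.95


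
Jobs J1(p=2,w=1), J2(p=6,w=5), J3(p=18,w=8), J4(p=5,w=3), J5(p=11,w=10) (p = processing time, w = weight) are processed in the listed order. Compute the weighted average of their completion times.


Completion times:
  J1: C=2, w×C=1×2=2
  J2: C=8, w×C=5×8=40
  J3: C=26, w×C=8×26=208
  J4: C=31, w×C=3×31=93
  J5: C=42, w×C=10×42=420
Sum w×C = 763
Sum w = 27
Weighted avg = 763/27
= 28.26


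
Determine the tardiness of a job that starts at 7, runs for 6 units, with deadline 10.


Completion = start + processing = 7 + 6 = 13
Tardiness = max(0, C - d) = max(0, 13 - 10)
= max(0, 3)
= 3


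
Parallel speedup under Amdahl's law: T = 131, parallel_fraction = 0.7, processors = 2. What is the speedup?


Amdahl's law: T_p = T × ((1-p) + p/N)
= 131 × ((1-0.7) + 0.7/2)
= 131 × (0.30 + 0.3500)
= 131 × 0.6500
= 85.15
Speedup = 131/85.15
= 1.54×


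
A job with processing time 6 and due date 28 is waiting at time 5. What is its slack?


Slack = due - current_time - processing
= 28 - 5 - 6
= 17


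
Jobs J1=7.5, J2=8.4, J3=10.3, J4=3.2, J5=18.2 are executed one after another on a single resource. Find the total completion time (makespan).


Sequential makespan: sum all processing times
= 7.5 + 8.4 + 10.3 + 3.2 + 18.2
= 47.6 time units


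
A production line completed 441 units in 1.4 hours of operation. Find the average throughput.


Throughput = units / time
= 441 / 1.4
= 315.0 units/hour


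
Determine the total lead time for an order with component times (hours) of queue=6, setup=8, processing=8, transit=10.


Lead time = queue + setup + processing + transit
= 6 + 8 + 8 + 10
= 32 hours


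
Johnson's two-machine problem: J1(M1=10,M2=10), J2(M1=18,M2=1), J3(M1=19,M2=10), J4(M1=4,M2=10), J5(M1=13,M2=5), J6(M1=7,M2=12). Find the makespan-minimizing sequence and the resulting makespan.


Johnson's rule:
Group 1 (M1≤M2, sort by M1): ['J4', 'J6', 'J1']
Group 2 (M1>M2, sort desc M2): ['J3', 'J5', 'J2']
Sequence: J4 → J6 → J1 → J3 → J5 → J2
Makespan calculation:
  J4: M1 done=4, M2 done=14
  J6: M1 done=11, M2 done=26
  J1: M1 done=21, M2 done=36
  J3: M1 done=40, M2 done=50
  J5: M1 done=53, M2 done=58
  J2: M1 done=71, M2 done=72
= Sequence: J4 → J6 → J1 → J3 → J5 → J2, Makespan: 72


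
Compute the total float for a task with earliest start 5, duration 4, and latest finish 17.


EF = ES + duration = 5 + 4 = 9
LS = LF - duration = 17 - 4 = 13
Total Float = LF - EF = 17 - 9
(or LS - ES = 13 - 5)
= 8


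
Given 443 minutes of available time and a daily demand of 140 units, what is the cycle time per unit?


Cycle time = available time / demand
= 443 / 140
= 3.16 min/unit


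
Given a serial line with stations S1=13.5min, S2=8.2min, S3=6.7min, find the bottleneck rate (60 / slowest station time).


Bottleneck = longest station time
Station times: [13.5, 8.2, 6.7]
Max = 13.5 min
Rate = 60 / 13.5
= 4.44 units/hour (bottleneck: 13.5min)


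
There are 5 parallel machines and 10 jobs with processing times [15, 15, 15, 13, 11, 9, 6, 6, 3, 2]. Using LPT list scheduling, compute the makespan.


Jobs (LPT sorted): [15, 15, 15, 13, 11, 9, 6, 6, 3, 2]
Machines: 5
  J=15 → Machine 1 (load: 0+15=15)
  J=15 → Machine 2 (load: 0+15=15)
  J=15 → Machine 3 (load: 0+15=15)
  J=13 → Machine 4 (load: 0+13=13)
  J=11 → Machine 5 (load: 0+11=11)
  J=9 → Machine 5 (load: 11+9=20)
  J=6 → Machine 4 (load: 13+6=19)
  J=6 → Machine 1 (load: 15+6=21)
  J=3 → Machine 2 (load: 15+3=18)
  J=2 → Machine 3 (load: 15+2=17)
Machine loads: [21, 18, 17, 19, 20]
Makespan = max = 21 time units


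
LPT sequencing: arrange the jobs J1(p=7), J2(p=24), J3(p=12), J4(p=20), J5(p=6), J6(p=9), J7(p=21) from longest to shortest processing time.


LPT: sort by longest processing time first
  J2: p=24
  J7: p=21
  J4: p=20
  J3: p=12
  J6: p=9
  J1: p=7
  J5: p=6
Order: J2 → J7 → J4 → J3 → J6 → J1 → J5


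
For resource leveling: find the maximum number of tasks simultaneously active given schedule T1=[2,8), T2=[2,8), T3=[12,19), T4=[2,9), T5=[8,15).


Check each time point for overlaps:
  t=2: 3 tasks active (T1, T2, T4)
Max concurrent = 3


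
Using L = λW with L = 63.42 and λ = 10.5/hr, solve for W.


Little's law: L = λW → W = L / λ
= 63.42 / 10.5
= 6.04 hours


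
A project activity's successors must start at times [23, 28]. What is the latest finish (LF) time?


LF = min of all successor start times
Successors start at: [23, 28]
LF = min(23, 28)
= 23


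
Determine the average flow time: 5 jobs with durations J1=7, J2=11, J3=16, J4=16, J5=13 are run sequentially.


Completion times:
  J1: completes at 7
  J2: completes at 18
  J3: completes at 34
  J4: completes at 50
  J5: completes at 63
Sum = 172
Average = 172/5
= 34.40


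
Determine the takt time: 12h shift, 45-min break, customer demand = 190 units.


Available = 12×60 - 45 = 675 min
Takt time = 675 / 190
= 3.55 min/unit


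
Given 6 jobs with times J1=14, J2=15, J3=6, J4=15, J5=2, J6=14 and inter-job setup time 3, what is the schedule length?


Makespan = Σ processing + (n-1) × setup
= (14 + 15 + 6 + 15 + 2 + 14) + (6-1)×3
= 66 + 15
= 81 time units


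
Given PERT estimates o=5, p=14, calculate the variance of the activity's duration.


σ² = ((p - o) / 6)² = (p - o)² / 36
= (14 - 5)² / 36
= 9² / 36
= 81 / 36
= 2.2500


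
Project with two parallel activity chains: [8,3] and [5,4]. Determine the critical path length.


Path A: 8 + 3 = 11
Path B: 5 + 4 = 9
Critical path = longest = max(11, 9)
= 11 (Path A)


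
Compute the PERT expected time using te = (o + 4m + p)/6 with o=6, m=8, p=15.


te = (o + 4m + p) / 6
= (6 + 4×8 + 15) / 6
= (6 + 32 + 15) / 6
= 53 / 6
= 8.83


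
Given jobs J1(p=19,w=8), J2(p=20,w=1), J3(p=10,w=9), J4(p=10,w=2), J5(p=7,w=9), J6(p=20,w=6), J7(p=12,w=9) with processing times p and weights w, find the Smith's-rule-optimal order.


WSPT (Smith's rule): sort by p/w ascending
  J5: p/w = 7/9 = 0.778
  J3: p/w = 10/9 = 1.111
  J7: p/w = 12/9 = 1.333
  J1: p/w = 19/8 = 2.375
  J6: p/w = 20/6 = 3.333
  J4: p/w = 10/2 = 5.000
  J2: p/w = 20/1 = 20.000
Order: J5 → J3 → J7 → J1 → J6 → J4 → J2


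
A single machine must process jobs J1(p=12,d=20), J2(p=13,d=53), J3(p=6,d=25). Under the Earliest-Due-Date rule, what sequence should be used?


EDD: sort by earliest due date
  J1: d=20, p=12
  J3: d=25, p=6
  J2: d=53, p=13
Order: J1 → J3 → J2


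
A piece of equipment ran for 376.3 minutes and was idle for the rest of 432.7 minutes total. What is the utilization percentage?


Utilization = busy / total × 100
= 376.3 / 432.7 × 100
= 87.0%


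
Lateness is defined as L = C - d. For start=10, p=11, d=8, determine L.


Completion = 10 + 11 = 21
Lateness = C - d = 21 - 8
= 13


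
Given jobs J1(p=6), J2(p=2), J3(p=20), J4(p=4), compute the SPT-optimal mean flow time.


SPT order: J2 → J4 → J1 → J3
Completion times:
  J2: C=2
  J4: C=6
  J1: C=12
  J3: C=32
Sum = 52, n = 4
Mean flow = 52/4
= 13.00


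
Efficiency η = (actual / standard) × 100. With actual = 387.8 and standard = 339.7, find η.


Efficiency = (actual / standard) × 100
= (387.8 / 339.7) × 100
= 114.2%


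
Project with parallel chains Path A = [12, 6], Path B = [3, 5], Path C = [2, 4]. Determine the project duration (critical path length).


Path A: 12 + 6 = 18
Path B: 3 + 5 = 8
Path C: 2 + 4 = 6
Critical path = longest = max(18, 8, 6)
= 18 (Path A)


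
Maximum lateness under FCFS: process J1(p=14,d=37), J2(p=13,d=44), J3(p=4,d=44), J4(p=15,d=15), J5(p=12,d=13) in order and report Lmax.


Lateness per job (L = C - d):
  J1: C=14, d=37, L=-23
  J2: C=27, d=44, L=-17
  J3: C=31, d=44, L=-13
  J4: C=46, d=15, L=31
  J5: C=58, d=13, L=45
Lmax = max(-23, -17, -13, 31, 45)
= 45


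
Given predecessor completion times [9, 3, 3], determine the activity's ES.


ES = max of all predecessor completion times
Predecessors: [9, 3, 3]
ES = max(9, 3, 3)
= 9


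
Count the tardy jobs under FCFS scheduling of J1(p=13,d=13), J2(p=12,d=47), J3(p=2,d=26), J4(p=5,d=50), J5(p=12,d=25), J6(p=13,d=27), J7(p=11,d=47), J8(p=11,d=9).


Completion vs due date:
  J1: C=13, d=13 → on time
  J2: C=25, d=47 → on time
  J3: C=27, d=26 → TARDY
  J4: C=32, d=50 → on time
  J5: C=44, d=25 → TARDY
  J6: C=57, d=27 → TARDY
  J7: C=68, d=47 → TARDY
  J8: C=79, d=9 → TARDY
Tardy jobs: J3, J5, J6, J7, J8
Count = 5


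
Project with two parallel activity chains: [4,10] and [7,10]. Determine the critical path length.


Path A: 4 + 10 = 14
Path B: 7 + 10 = 17
Critical path = longest = max(14, 17)
= 17 (Path B)


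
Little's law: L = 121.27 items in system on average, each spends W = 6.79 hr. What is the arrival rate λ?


Little's law: L = λW → λ = L / W
= 121.27 / 6.79
= 17.86 per hour


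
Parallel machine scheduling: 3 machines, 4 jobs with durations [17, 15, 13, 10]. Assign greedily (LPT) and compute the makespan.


Jobs (LPT sorted): [17, 15, 13, 10]
Machines: 3
  J=17 → Machine 1 (load: 0+17=17)
  J=15 → Machine 2 (load: 0+15=15)
  J=13 → Machine 3 (load: 0+13=13)
  J=10 → Machine 3 (load: 13+10=23)
Machine loads: [17, 15, 23]
Makespan = max = 23 time units


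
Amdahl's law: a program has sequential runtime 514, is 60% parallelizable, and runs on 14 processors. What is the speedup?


Amdahl's law: T_p = T × ((1-p) + p/N)
= 514 × ((1-0.6) + 0.6/14)
= 514 × (0.40 + 0.0429)
= 514 × 0.4429
= 227.63
Speedup = 514/227.63
= 2.26×


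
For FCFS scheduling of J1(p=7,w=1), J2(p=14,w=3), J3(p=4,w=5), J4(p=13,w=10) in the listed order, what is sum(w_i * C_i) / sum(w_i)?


Completion times:
  J1: C=7, w×C=1×7=7
  J2: C=21, w×C=3×21=63
  J3: C=25, w×C=5×25=125
  J4: C=38, w×C=10×38=380
Sum w×C = 575
Sum w = 19
Weighted avg = 575/19
= 30.26


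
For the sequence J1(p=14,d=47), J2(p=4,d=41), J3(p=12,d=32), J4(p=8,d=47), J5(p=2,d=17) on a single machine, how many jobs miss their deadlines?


Completion vs due date:
  J1: C=14, d=47 → on time
  J2: C=18, d=41 → on time
  J3: C=30, d=32 → on time
  J4: C=38, d=47 → on time
  J5: C=40, d=17 → TARDY
Tardy jobs: J5
Count = 1


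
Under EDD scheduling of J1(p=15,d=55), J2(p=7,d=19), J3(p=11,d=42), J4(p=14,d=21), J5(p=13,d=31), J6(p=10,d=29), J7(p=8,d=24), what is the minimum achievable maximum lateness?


EDD order: J2 → J4 → J7 → J6 → J5 → J3 → J1
Completion and lateness:
  J2: C=7, d=19, L=7-19=-12
  J4: C=21, d=21, L=21-21=0
  J7: C=29, d=24, L=29-24=5
  J6: C=39, d=29, L=39-29=10
  J5: C=52, d=31, L=52-31=21
  J3: C=63, d=42, L=63-42=21
  J1: C=78, d=55, L=78-55=23
Lmax = max(-12, 0, 5, 10, 21, 21, 23)
= 23


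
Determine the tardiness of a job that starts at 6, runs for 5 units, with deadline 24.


Completion = start + processing = 6 + 5 = 11
Tardiness = max(0, C - d) = max(0, 11 - 24)
= max(0, -13)
= 0


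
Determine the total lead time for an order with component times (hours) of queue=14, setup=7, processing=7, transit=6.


Lead time = queue + setup + processing + transit
= 14 + 7 + 7 + 6
= 34 hours


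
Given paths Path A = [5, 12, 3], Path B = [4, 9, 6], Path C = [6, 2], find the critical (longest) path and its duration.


Path A: 5 + 12 + 3 = 20
Path B: 4 + 9 + 6 = 19
Path C: 6 + 2 = 8
Critical path = longest = max(20, 19, 8)
= 20 (Path A)


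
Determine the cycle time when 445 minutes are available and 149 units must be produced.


Cycle time = available time / demand
= 445 / 149
= 2.99 min/unit


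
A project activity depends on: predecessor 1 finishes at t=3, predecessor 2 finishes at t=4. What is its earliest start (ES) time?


ES = max of all predecessor completion times
Predecessors: [3, 4]
ES = max(3, 4)
= 4


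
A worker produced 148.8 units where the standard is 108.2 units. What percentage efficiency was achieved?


Efficiency = (actual / standard) × 100
= (148.8 / 108.2) × 100
= 137.5%


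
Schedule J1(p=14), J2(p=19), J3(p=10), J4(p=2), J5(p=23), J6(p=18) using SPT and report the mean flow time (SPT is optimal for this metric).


SPT order: J4 → J3 → J1 → J6 → J2 → J5
Completion times:
  J4: C=2
  J3: C=12
  J1: C=26
  J6: C=44
  J2: C=63
  J5: C=86
Sum = 233, n = 6
Mean flow = 233/6
= 38.83


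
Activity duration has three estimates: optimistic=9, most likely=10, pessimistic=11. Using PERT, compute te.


te = (o + 4m + p) / 6
= (9 + 4×10 + 11) / 6
= (9 + 40 + 11) / 6
= 60 / 6
= 10.00


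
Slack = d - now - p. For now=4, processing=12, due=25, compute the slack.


Slack = due - current_time - processing
= 25 - 4 - 12
= 9


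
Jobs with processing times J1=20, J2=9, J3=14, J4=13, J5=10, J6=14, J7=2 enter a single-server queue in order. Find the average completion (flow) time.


Completion times:
  J1: completes at 20
  J2: completes at 29
  J3: completes at 43
  J4: completes at 56
  J5: completes at 66
  J6: completes at 80
  J7: completes at 82
Sum = 376
Average = 376/7
= 53.71


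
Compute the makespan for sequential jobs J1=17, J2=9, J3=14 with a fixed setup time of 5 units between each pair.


Makespan = Σ processing + (n-1) × setup
= (17 + 9 + 14) + (3-1)×5
= 40 + 10
= 50 time units


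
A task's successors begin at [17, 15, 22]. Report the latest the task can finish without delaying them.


LF = min of all successor start times
Successors start at: [17, 15, 22]
LF = min(17, 15, 22)
= 15


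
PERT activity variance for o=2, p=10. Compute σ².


σ² = ((p - o) / 6)² = (p - o)² / 36
= (10 - 2)² / 36
= 8² / 36
= 64 / 36
= 1.7778


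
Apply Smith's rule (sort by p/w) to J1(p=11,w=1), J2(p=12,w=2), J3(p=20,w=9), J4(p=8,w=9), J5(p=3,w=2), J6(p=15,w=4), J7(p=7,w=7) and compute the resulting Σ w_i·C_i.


WSPT order (by p/w): J4 → J7 → J5 → J3 → J6 → J2 → J1
  J4: C=8, w·C=9×8=72
  J7: C=15, w·C=7×15=105
  J5: C=18, w·C=2×18=36
  J3: C=38, w·C=9×38=342
  J6: C=53, w·C=4×53=212
  J2: C=65, w·C=2×65=130
  J1: C=76, w·C=1×76=76
Σ w·C = 973
= 973


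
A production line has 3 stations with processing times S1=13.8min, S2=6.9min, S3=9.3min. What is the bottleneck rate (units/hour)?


Bottleneck = longest station time
Station times: [13.8, 6.9, 9.3]
Max = 13.8 min
Rate = 60 / 13.8
= 4.35 units/hour (bottleneck: 13.8min)


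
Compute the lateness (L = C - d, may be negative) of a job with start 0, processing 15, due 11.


Completion = 0 + 15 = 15
Lateness = C - d = 15 - 11
= 4


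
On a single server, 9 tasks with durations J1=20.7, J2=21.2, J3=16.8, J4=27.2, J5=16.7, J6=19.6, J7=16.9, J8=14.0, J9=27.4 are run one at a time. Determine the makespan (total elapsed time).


Sequential makespan: sum all processing times
= 20.7 + 21.2 + 16.8 + 27.2 + 16.7 + 19.6 + 16.9 + 14.0 + 27.4
= 180.5 time units


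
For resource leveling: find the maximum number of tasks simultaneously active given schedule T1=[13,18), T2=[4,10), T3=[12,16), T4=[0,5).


Check each time point for overlaps:
  t=4: 2 tasks active (T2, T4)
Max concurrent = 2


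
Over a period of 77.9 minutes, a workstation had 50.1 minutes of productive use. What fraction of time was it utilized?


Utilization = busy / total × 100
= 50.1 / 77.9 × 100
= 64.3%


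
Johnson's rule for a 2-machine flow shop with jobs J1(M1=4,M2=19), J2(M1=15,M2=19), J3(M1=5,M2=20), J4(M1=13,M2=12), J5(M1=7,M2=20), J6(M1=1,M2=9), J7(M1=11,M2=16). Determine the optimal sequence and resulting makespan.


Johnson's rule:
Group 1 (M1≤M2, sort by M1): ['J6', 'J1', 'J3', 'J5', 'J7', 'J2']
Group 2 (M1>M2, sort desc M2): ['J4']
Sequence: J6 → J1 → J3 → J5 → J7 → J2 → J4
Makespan calculation:
  J6: M1 done=1, M2 done=10
  J1: M1 done=5, M2 done=29
  J3: M1 done=10, M2 done=49
  J5: M1 done=17, M2 done=69
  J7: M1 done=28, M2 done=85
  J2: M1 done=43, M2 done=104
  J4: M1 done=56, M2 done=116
= Sequence: J6 → J1 → J3 → J5 → J7 → J2 → J4, Makespan: 116


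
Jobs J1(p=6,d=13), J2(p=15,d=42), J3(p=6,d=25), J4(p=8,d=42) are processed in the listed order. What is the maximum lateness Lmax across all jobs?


Lateness per job (L = C - d):
  J1: C=6, d=13, L=-7
  J2: C=21, d=42, L=-21
  J3: C=27, d=25, L=2
  J4: C=35, d=42, L=-7
Lmax = max(-7, -21, 2, -7)
= 2


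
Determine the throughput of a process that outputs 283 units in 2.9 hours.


Throughput = units / time
= 283 / 2.9
= 97.6 units/hour


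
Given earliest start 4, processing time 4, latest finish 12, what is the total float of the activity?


EF = ES + duration = 4 + 4 = 8
LS = LF - duration = 12 - 4 = 8
Total Float = LF - EF = 12 - 8
(or LS - ES = 8 - 4)
= 4


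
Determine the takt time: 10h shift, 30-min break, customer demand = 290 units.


Available = 10×60 - 30 = 570 min
Takt time = 570 / 290
= 1.97 min/unit


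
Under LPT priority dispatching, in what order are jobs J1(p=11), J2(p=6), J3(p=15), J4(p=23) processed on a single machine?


LPT: sort by longest processing time first
  J4: p=23
  J3: p=15
  J1: p=11
  J2: p=6
Order: J4 → J3 → J1 → J2


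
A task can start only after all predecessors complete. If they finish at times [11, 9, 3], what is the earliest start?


ES = max of all predecessor completion times
Predecessors: [11, 9, 3]
ES = max(11, 9, 3)
= 11


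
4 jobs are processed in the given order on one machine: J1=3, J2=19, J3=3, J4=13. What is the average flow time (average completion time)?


Completion times:
  J1: completes at 3
  J2: completes at 22
  J3: completes at 25
  J4: completes at 38
Sum = 88
Average = 88/4
= 22.00


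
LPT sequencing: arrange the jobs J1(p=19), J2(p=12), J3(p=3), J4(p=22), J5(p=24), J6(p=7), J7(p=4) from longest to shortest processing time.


LPT: sort by longest processing time first
  J5: p=24
  J4: p=22
  J1: p=19
  J2: p=12
  J6: p=7
  J7: p=4
  J3: p=3
Order: J5 → J4 → J1 → J2 → J6 → J7 → J3


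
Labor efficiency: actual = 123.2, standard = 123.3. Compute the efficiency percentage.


Efficiency = (actual / standard) × 100
= (123.2 / 123.3) × 100
= 99.9%


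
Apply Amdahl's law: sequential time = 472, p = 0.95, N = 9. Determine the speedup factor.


Amdahl's law: T_p = T × ((1-p) + p/N)
= 472 × ((1-0.95) + 0.95/9)
= 472 × (0.05 + 0.1056)
= 472 × 0.1556
= 73.42
Speedup = 472/73.42
= 6.43×


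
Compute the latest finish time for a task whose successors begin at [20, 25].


LF = min of all successor start times
Successors start at: [20, 25]
LF = min(20, 25)
= 20


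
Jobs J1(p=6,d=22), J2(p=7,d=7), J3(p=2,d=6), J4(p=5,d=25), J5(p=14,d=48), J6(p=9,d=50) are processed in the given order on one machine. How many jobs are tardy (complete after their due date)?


Completion vs due date:
  J1: C=6, d=22 → on time
  J2: C=13, d=7 → TARDY
  J3: C=15, d=6 → TARDY
  J4: C=20, d=25 → on time
  J5: C=34, d=48 → on time
  J6: C=43, d=50 → on time
Tardy jobs: J2, J3
Count = 2


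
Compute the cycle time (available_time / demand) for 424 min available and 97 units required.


Cycle time = available time / demand
= 424 / 97
= 4.37 min/unit


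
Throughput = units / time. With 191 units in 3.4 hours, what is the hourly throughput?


Throughput = units / time
= 191 / 3.4
= 56.2 units/hour


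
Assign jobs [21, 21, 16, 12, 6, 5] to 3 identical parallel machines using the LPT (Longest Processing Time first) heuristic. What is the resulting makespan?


Jobs (LPT sorted): [21, 21, 16, 12, 6, 5]
Machines: 3
  J=21 → Machine 1 (load: 0+21=21)
  J=21 → Machine 2 (load: 0+21=21)
  J=16 → Machine 3 (load: 0+16=16)
  J=12 → Machine 3 (load: 16+12=28)
  J=6 → Machine 1 (load: 21+6=27)
  J=5 → Machine 2 (load: 21+5=26)
Machine loads: [27, 26, 28]
Makespan = max = 28 time units


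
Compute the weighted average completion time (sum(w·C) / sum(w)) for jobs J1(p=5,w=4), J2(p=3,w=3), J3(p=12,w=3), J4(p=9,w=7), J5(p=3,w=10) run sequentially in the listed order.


Completion times:
  J1: C=5, w×C=4×5=20
  J2: C=8, w×C=3×8=24
  J3: C=20, w×C=3×20=60
  J4: C=29, w×C=7×29=203
  J5: C=32, w×C=10×32=320
Sum w×C = 627
Sum w = 27
Weighted avg = 627/27
= 23.22


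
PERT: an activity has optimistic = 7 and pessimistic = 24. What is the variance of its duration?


σ² = ((p - o) / 6)² = (p - o)² / 36
= (24 - 7)² / 36
= 17² / 36
= 289 / 36
= 8.0278


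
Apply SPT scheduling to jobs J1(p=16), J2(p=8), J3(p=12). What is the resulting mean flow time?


SPT order: J2 → J3 → J1
Completion times:
  J2: C=8
  J3: C=20
  J1: C=36
Sum = 64, n = 3
Mean flow = 64/3
= 21.33


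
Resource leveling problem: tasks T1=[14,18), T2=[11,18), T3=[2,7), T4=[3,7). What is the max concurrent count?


Check each time point for overlaps:
  t=3: 2 tasks active (T3, T4)
Max concurrent = 2


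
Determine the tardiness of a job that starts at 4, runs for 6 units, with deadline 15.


Completion = start + processing = 4 + 6 = 10
Tardiness = max(0, C - d) = max(0, 10 - 15)
= max(0, -5)
= 0


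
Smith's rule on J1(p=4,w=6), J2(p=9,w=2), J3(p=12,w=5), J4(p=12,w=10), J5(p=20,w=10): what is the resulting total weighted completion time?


WSPT order (by p/w): J1 → J4 → J5 → J3 → J2
  J1: C=4, w·C=6×4=24
  J4: C=16, w·C=10×16=160
  J5: C=36, w·C=10×36=360
  J3: C=48, w·C=5×48=240
  J2: C=57, w·C=2×57=114
Σ w·C = 898
= 898


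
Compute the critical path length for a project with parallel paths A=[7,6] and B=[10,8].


Path A: 7 + 6 = 13
Path B: 10 + 8 = 18
Critical path = longest = max(13, 18)
= 18 (Path B)


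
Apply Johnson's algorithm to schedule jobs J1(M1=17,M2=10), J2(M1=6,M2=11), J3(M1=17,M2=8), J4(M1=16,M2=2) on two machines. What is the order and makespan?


Johnson's rule:
Group 1 (M1≤M2, sort by M1): ['J2']
Group 2 (M1>M2, sort desc M2): ['J1', 'J3', 'J4']
Sequence: J2 → J1 → J3 → J4
Makespan calculation:
  J2: M1 done=6, M2 done=17
  J1: M1 done=23, M2 done=33
  J3: M1 done=40, M2 done=48
  J4: M1 done=56, M2 done=58
= Sequence: J2 → J1 → J3 → J4, Makespan: 58


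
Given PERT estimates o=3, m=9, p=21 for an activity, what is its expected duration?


te = (o + 4m + p) / 6
= (3 + 4×9 + 21) / 6
= (3 + 36 + 21) / 6
= 60 / 6
= 10.00


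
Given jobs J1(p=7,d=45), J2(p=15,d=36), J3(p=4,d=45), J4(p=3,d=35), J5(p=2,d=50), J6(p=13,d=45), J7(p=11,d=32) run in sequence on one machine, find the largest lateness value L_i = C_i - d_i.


Lateness per job (L = C - d):
  J1: C=7, d=45, L=-38
  J2: C=22, d=36, L=-14
  J3: C=26, d=45, L=-19
  J4: C=29, d=35, L=-6
  J5: C=31, d=50, L=-19
  J6: C=44, d=45, L=-1
  J7: C=55, d=32, L=23
Lmax = max(-38, -14, -19, -6, -19, -1, 23)
= 23


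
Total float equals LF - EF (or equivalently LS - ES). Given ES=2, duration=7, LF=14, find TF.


EF = ES + duration = 2 + 7 = 9
LS = LF - duration = 14 - 7 = 7
Total Float = LF - EF = 14 - 9
(or LS - ES = 7 - 2)
= 5


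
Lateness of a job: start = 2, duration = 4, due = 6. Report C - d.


Completion = 2 + 4 = 6
Lateness = C - d = 6 - 6
= 0


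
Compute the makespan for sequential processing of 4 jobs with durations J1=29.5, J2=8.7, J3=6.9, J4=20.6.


Sequential makespan: sum all processing times
= 29.5 + 8.7 + 6.9 + 20.6
= 65.7 time units


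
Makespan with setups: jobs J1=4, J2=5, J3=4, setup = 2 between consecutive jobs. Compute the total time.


Makespan = Σ processing + (n-1) × setup
= (4 + 5 + 4) + (3-1)×2
= 13 + 4
= 17 time units


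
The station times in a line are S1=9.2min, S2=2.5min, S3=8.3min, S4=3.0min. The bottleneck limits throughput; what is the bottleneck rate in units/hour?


Bottleneck = longest station time
Station times: [9.2, 2.5, 8.3, 3.0]
Max = 9.2 min
Rate = 60 / 9.2
= 6.52 units/hour (bottleneck: 9.2min)


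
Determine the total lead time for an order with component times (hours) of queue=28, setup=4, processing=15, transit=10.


Lead time = queue + setup + processing + transit
= 28 + 4 + 15 + 10
= 57 hours


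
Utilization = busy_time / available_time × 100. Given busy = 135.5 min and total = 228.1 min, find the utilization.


Utilization = busy / total × 100
= 135.5 / 228.1 × 100
= 59.4%


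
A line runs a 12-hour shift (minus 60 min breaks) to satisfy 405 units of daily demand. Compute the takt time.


Available = 12×60 - 60 = 660 min
Takt time = 660 / 405
= 1.63 min/unit


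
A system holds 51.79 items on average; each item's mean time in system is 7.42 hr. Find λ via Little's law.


Little's law: L = λW → λ = L / W
= 51.79 / 7.42
= 6.98 per hour


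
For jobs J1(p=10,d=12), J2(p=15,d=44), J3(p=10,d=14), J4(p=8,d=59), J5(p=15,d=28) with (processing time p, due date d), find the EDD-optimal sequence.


EDD: sort by earliest due date
  J1: d=12, p=10
  J3: d=14, p=10
  J5: d=28, p=15
  J2: d=44, p=15
  J4: d=59, p=8
Order: J1 → J3 → J5 → J2 → J4


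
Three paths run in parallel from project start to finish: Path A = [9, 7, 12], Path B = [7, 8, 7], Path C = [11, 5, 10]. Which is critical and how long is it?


Path A: 9 + 7 + 12 = 28
Path B: 7 + 8 + 7 = 22
Path C: 11 + 5 + 10 = 26
Critical path = longest = max(28, 22, 26)
= 28 (Path A)


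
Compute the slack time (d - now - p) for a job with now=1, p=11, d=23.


Slack = due - current_time - processing
= 23 - 1 - 11
= 11


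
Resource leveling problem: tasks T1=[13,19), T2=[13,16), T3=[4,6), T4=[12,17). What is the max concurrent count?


Check each time point for overlaps:
  t=13: 3 tasks active (T1, T2, T4)
Max concurrent = 3


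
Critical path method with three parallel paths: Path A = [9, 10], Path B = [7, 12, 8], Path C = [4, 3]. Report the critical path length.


Path A: 9 + 10 = 19
Path B: 7 + 12 + 8 = 27
Path C: 4 + 3 = 7
Critical path = longest = max(19, 27, 7)
= 27 (Path B)


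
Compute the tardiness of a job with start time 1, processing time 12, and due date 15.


Completion = start + processing = 1 + 12 = 13
Tardiness = max(0, C - d) = max(0, 13 - 15)
= max(0, -2)
= 0


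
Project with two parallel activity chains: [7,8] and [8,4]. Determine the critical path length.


Path A: 7 + 8 = 15
Path B: 8 + 4 = 12
Critical path = longest = max(15, 12)
= 15 (Path A)


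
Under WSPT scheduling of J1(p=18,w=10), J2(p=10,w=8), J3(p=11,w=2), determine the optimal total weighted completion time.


WSPT order (by p/w): J2 → J1 → J3
  J2: C=10, w·C=8×10=80
  J1: C=28, w·C=10×28=280
  J3: C=39, w·C=2×39=78
Σ w·C = 438
= 438


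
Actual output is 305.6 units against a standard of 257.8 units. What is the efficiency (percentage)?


Efficiency = (actual / standard) × 100
= (305.6 / 257.8) × 100
= 118.5%


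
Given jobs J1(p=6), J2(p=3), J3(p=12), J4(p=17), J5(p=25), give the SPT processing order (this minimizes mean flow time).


SPT: sort by shortest processing time
  J2: p=3
  J1: p=6
  J3: p=12
  J4: p=17
  J5: p=25
Order: J2 → J1 → J3 → J4 → J5


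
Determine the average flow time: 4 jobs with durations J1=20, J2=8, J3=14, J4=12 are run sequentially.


Completion times:
  J1: completes at 20
  J2: completes at 28
  J3: completes at 42
  J4: completes at 54
Sum = 144
Average = 144/4
= 36.00


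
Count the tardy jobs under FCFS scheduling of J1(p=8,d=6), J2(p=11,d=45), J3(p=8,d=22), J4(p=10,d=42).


Completion vs due date:
  J1: C=8, d=6 → TARDY
  J2: C=19, d=45 → on time
  J3: C=27, d=22 → TARDY
  J4: C=37, d=42 → on time
Tardy jobs: J1, J3
Count = 2


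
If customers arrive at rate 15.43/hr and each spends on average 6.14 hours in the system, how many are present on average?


Little's law: L = λ × W
= 15.43 × 6.14
= 94.74


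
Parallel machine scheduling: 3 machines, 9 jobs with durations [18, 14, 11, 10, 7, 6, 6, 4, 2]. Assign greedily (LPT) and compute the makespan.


Jobs (LPT sorted): [18, 14, 11, 10, 7, 6, 6, 4, 2]
Machines: 3
  J=18 → Machine 1 (load: 0+18=18)
  J=14 → Machine 2 (load: 0+14=14)
  J=11 → Machine 3 (load: 0+11=11)
  J=10 → Machine 3 (load: 11+10=21)
  J=7 → Machine 2 (load: 14+7=21)
  J=6 → Machine 1 (load: 18+6=24)
  J=6 → Machine 2 (load: 21+6=27)
  J=4 → Machine 3 (load: 21+4=25)
  J=2 → Machine 1 (load: 24+2=26)
Machine loads: [26, 27, 25]
Makespan = max = 27 time units


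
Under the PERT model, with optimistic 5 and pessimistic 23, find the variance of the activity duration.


σ² = ((p - o) / 6)² = (p - o)² / 36
= (23 - 5)² / 36
= 18² / 36
= 324 / 36
= 9.0000


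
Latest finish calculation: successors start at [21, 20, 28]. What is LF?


LF = min of all successor start times
Successors start at: [21, 20, 28]
LF = min(21, 20, 28)
= 20


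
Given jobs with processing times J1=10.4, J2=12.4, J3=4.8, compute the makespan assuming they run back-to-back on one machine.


Sequential makespan: sum all processing times
= 10.4 + 12.4 + 4.8
= 27.6 time units


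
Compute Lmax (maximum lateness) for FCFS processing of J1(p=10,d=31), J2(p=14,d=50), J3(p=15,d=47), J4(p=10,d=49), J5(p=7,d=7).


Lateness per job (L = C - d):
  J1: C=10, d=31, L=-21
  J2: C=24, d=50, L=-26
  J3: C=39, d=47, L=-8
  J4: C=49, d=49, L=0
  J5: C=56, d=7, L=49
Lmax = max(-21, -26, -8, 0, 49)
= 49


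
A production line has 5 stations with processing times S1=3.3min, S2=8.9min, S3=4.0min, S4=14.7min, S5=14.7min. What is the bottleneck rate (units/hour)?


Bottleneck = longest station time
Station times: [3.3, 8.9, 4.0, 14.7, 14.7]
Max = 14.7 min
Rate = 60 / 14.7
= 4.08 units/hour (bottleneck: 14.7min)


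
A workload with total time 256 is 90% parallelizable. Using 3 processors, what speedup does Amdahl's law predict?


Amdahl's law: T_p = T × ((1-p) + p/N)
= 256 × ((1-0.9) + 0.9/3)
= 256 × (0.10 + 0.3000)
= 256 × 0.4000
= 102.40
Speedup = 256/102.40
= 2.50×


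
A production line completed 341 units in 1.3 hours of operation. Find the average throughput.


Throughput = units / time
= 341 / 1.3
= 262.3 units/hour


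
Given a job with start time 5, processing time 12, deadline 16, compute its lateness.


Completion = 5 + 12 = 17
Lateness = C - d = 17 - 16
= 1


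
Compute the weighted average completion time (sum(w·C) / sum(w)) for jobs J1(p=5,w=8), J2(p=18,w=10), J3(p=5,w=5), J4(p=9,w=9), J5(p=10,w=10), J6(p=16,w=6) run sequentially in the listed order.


Completion times:
  J1: C=5, w×C=8×5=40
  J2: C=23, w×C=10×23=230
  J3: C=28, w×C=5×28=140
  J4: C=37, w×C=9×37=333
  J5: C=47, w×C=10×47=470
  J6: C=63, w×C=6×63=378
Sum w×C = 1591
Sum w = 48
Weighted avg = 1591/48
= 33.15


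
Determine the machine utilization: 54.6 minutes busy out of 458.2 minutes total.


Utilization = busy / total × 100
= 54.6 / 458.2 × 100
= 11.9%


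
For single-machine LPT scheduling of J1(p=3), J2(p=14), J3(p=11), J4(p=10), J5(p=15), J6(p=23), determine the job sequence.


LPT: sort by longest processing time first
  J6: p=23
  J5: p=15
  J2: p=14
  J3: p=11
  J4: p=10
  J1: p=3
Order: J6 → J5 → J2 → J3 → J4 → J1


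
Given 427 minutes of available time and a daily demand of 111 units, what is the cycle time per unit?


Cycle time = available time / demand
= 427 / 111
= 3.85 min/unit


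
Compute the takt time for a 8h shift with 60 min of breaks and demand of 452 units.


Available = 8×60 - 60 = 420 min
Takt time = 420 / 452
= 0.93 min/unit


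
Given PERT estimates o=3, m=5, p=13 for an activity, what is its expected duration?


te = (o + 4m + p) / 6
= (3 + 4×5 + 13) / 6
= (3 + 20 + 13) / 6
= 36 / 6
= 6.00


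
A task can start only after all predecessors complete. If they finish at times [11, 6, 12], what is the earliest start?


ES = max of all predecessor completion times
Predecessors: [11, 6, 12]
ES = max(11, 6, 12)
= 12


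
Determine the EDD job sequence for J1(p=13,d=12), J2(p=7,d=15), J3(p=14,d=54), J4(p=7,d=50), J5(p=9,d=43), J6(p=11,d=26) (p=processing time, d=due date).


EDD: sort by earliest due date
  J1: d=12, p=13
  J2: d=15, p=7
  J6: d=26, p=11
  J5: d=43, p=9
  J4: d=50, p=7
  J3: d=54, p=14
Order: J1 → J2 → J6 → J5 → J4 → J3


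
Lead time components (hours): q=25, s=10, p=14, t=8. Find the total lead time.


Lead time = queue + setup + processing + transit
= 25 + 10 + 14 + 8
= 57 hours


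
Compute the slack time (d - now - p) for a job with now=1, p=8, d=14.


Slack = due - current_time - processing
= 14 - 1 - 8
= 5


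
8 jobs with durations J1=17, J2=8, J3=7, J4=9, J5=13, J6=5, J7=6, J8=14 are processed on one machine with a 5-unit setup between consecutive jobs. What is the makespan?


Makespan = Σ processing + (n-1) × setup
= (17 + 8 + 7 + 9 + 13 + 5 + 6 + 14) + (8-1)×5
= 79 + 35
= 114 time units


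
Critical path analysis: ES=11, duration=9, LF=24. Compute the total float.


EF = ES + duration = 11 + 9 = 20
LS = LF - duration = 24 - 9 = 15
Total Float = LF - EF = 24 - 20
(or LS - ES = 15 - 11)
= 4


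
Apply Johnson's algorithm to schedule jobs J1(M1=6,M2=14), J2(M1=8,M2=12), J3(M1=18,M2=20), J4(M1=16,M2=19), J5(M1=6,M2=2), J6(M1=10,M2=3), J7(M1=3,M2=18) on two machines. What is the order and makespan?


Johnson's rule:
Group 1 (M1≤M2, sort by M1): ['J7', 'J1', 'J2', 'J4', 'J3']
Group 2 (M1>M2, sort desc M2): ['J6', 'J5']
Sequence: J7 → J1 → J2 → J4 → J3 → J6 → J5
Makespan calculation:
  J7: M1 done=3, M2 done=21
  J1: M1 done=9, M2 done=35
  J2: M1 done=17, M2 done=47
  J4: M1 done=33, M2 done=66
  J3: M1 done=51, M2 done=86
  J6: M1 done=61, M2 done=89
  J5: M1 done=67, M2 done=91
= Sequence: J7 → J1 → J2 → J4 → J3 → J6 → J5, Makespan: 91
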